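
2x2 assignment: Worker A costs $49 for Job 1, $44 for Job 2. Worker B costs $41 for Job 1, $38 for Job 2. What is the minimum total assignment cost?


Option 1: A->1 + B->2 = $49 + $38 = $87
Option 2: A->2 + B->1 = $44 + $41 = $85
Min cost = min($87, $85) = $85

$85


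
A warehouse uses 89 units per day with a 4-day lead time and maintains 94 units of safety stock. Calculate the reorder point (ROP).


Formula: ROP = (Daily Demand * Lead Time) + Safety Stock
Demand during lead time = 89 * 4 = 356 units
ROP = 356 + 94 = 450 units

450 units


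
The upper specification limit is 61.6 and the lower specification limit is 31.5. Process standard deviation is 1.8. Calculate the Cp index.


Cp = (61.6 - 31.5) / (6 * 1.8)

2.79


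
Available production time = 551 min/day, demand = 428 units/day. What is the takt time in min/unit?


Formula: Takt Time = Available Production Time / Customer Demand
Takt = 551 min/day / 428 units/day
Takt = 1.29 min/unit

1.29 min/unit


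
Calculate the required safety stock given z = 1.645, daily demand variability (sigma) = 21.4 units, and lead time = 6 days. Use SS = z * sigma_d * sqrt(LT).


Formula: SS = z * sigma_d * sqrt(LT)
sqrt(LT) = sqrt(6) = 2.4495
SS = 1.645 * 21.4 * 2.4495
SS = 86.2 units

86.2 units


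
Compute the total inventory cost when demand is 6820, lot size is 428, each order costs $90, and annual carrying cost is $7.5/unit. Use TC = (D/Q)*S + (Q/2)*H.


TC = 6820/428 * 90 + 428/2 * 7.5

$3039.11


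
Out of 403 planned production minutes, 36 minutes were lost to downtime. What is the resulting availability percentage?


Formula: Availability = (Planned Time - Downtime) / Planned Time * 100
Uptime = 403 - 36 = 367 min
Availability = 367 / 403 * 100 = 91.1%

91.1%


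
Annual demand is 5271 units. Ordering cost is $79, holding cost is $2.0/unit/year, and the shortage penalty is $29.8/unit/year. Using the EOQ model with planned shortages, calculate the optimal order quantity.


Formula: EOQ* = sqrt(2DS/H) * sqrt((H+P)/P)
Base EOQ = sqrt(2*5271*79/2.0) = 645.3 units
Correction = sqrt((2.0+29.8)/29.8) = 1.03301
EOQ* = 645.3 * 1.03301 = 666.6 units

666.6 units


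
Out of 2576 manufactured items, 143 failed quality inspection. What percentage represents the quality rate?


Formula: Quality Rate = Good Pieces / Total Pieces * 100
Good pieces = 2576 - 143 = 2433
QR = 2433 / 2576 * 100 = 94.4%

94.4%


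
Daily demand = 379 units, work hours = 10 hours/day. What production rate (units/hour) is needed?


Formula: Production Rate = Daily Demand / Available Hours
Rate = 379 units/day / 10 hours/day
Rate = 37.9 units/hour

37.9 units/hour


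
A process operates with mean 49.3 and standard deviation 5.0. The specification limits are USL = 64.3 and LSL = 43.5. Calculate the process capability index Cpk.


Cpu = (64.3 - 49.3) / (3 * 5.0) = 1.0
Cpl = (49.3 - 43.5) / (3 * 5.0) = 0.39
Cpk = min(1.0, 0.39) = 0.39

0.39


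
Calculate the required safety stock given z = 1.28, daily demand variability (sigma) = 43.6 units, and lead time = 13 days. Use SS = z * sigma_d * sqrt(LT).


Formula: SS = z * sigma_d * sqrt(LT)
sqrt(LT) = sqrt(13) = 3.6056
SS = 1.28 * 43.6 * 3.6056
SS = 201.2 units

201.2 units


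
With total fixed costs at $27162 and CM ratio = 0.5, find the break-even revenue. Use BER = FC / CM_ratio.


Formula: BER = Fixed Costs / Contribution Margin Ratio
BER = $27162 / 0.5
BER = $54324.00 (to the nearest cent)

$54324.00


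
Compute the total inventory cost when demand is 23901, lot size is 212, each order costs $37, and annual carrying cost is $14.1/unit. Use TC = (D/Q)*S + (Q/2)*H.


TC = 23901/212 * 37 + 212/2 * 14.1

$5666.00


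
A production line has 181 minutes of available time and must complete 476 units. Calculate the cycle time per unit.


Formula: CT = Available Time / Number of Units
CT = 181 min / 476 units
CT = 0.38 min/unit

0.38 min/unit


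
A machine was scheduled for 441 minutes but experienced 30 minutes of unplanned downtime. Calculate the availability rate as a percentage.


Formula: Availability = (Planned Time - Downtime) / Planned Time * 100
Uptime = 441 - 30 = 411 min
Availability = 411 / 441 * 100 = 93.2%

93.2%


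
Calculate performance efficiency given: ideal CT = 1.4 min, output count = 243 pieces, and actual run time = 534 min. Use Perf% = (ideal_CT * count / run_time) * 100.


Formula: Performance = (Ideal CT * Total Count) / Run Time * 100
Ideal output time = 1.4 * 243 = 340.2 min
Performance = 340.2 / 534 * 100 = 63.7%

63.7%


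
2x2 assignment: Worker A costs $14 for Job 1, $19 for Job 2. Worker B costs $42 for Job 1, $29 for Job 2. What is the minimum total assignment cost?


Option 1: A->1 + B->2 = $14 + $29 = $43
Option 2: A->2 + B->1 = $19 + $42 = $61
Min cost = min($43, $61) = $43

$43


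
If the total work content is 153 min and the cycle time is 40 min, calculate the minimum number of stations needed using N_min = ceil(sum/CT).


Formula: N_min = ceil(Sum of Task Times / Cycle Time)
N_min = ceil(153 min / 40 min) = ceil(3.825)
N_min = 4 stations

4


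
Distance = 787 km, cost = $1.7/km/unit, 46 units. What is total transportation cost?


TC = dist * cost * units = 787 * 1.7 * 46 = $61543.40

$61543.40


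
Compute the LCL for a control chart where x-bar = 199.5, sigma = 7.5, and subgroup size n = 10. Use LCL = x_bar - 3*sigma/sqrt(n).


LCL = 199.5 - 3 * 7.5 / sqrt(10)

192.38


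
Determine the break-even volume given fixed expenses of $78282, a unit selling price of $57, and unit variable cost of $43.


Formula: BEQ = Fixed Costs / (Price - Variable Cost)
Contribution margin = $57 - $43 = $14/unit
BEQ = ceil($78282 / $14/unit) = ceil(5591.57) = 5592 units

5592 units


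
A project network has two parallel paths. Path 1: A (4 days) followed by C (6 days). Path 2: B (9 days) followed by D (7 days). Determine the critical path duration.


Path 1 = 4 + 6 = 10 days
Path 2 = 9 + 7 = 16 days
Duration = max(10, 16) = 16 days

16 days


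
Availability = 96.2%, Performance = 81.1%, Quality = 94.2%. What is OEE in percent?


Formula: OEE = Availability * Performance * Quality / 10000
A * P = 96.2% * 81.1% / 100 = 78.02%
OEE = 78.02% * 94.2% / 100 = 73.5%

73.5%


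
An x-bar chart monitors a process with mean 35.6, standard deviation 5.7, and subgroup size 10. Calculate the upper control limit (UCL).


UCL = 35.6 + 3 * 5.7 / sqrt(10)

41.01


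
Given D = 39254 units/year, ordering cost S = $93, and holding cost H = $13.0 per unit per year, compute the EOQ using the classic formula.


Formula: EOQ = sqrt(2 * D * S / H)
Numerator: 2 * 39254 * 93 = 7301244
2DS/H = 7301244 / 13.0 = 561634.2
EOQ = sqrt(561634.2) = 749.4 units

749.4 units


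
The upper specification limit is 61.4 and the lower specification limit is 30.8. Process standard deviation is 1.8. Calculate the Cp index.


Cp = (61.4 - 30.8) / (6 * 1.8)

2.83


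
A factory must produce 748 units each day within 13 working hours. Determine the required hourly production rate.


Formula: Production Rate = Daily Demand / Available Hours
Rate = 748 units/day / 13 hours/day
Rate = 57.5 units/hour

57.5 units/hour


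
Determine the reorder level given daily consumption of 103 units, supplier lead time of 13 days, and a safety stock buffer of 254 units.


Formula: ROP = (Daily Demand * Lead Time) + Safety Stock
Demand during lead time = 103 * 13 = 1339 units
ROP = 1339 + 254 = 1593 units

1593 units


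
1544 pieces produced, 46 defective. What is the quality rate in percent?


Formula: Quality Rate = Good Pieces / Total Pieces * 100
Good pieces = 1544 - 46 = 1498
QR = 1498 / 1544 * 100 = 97.0%

97.0%


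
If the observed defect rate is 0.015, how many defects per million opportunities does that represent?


DPMO = defect_rate * 1000000 = 0.015 * 1000000

15000


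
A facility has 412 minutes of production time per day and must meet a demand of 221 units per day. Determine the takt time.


Formula: Takt Time = Available Production Time / Customer Demand
Takt = 412 min/day / 221 units/day
Takt = 1.86 min/unit

1.86 min/unit


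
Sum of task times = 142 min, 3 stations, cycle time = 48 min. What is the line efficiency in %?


Formula: Efficiency = Sum of Task Times / (N_stations * CT) * 100
Total station capacity = 3 stations * 48 min = 144 min
Efficiency = 142 / 144 * 100 = 98.6%

98.6%


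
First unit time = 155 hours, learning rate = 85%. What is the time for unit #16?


Formula: T_n = T_1 * (learning_rate)^(log2(n)) where learning_rate = rate/100
Doublings = log2(16) = 4
T_n = 155 * 0.85^4
T_n = 155 * 0.522 = 80.9 hours

80.9 hours


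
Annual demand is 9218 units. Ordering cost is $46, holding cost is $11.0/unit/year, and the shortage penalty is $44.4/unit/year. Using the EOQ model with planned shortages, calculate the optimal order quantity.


Formula: EOQ* = sqrt(2DS/H) * sqrt((H+P)/P)
Base EOQ = sqrt(2*9218*46/11.0) = 277.66 units
Correction = sqrt((11.0+44.4)/44.4) = 1.11703
EOQ* = 277.66 * 1.11703 = 310.2 units

310.2 units


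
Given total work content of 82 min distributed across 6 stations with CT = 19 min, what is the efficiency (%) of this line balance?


Formula: Efficiency = Sum of Task Times / (N_stations * CT) * 100
Total station capacity = 6 stations * 19 min = 114 min
Efficiency = 82 / 114 * 100 = 71.9%

71.9%


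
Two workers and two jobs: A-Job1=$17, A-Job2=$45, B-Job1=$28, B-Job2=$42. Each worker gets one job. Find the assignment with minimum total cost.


Option 1: A->1 + B->2 = $17 + $42 = $59
Option 2: A->2 + B->1 = $45 + $28 = $73
Min cost = min($59, $73) = $59

$59


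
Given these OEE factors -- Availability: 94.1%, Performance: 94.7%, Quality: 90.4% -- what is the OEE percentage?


Formula: OEE = Availability * Performance * Quality / 10000
A * P = 94.1% * 94.7% / 100 = 89.11%
OEE = 89.11% * 90.4% / 100 = 80.6%

80.6%


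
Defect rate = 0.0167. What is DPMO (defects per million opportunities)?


DPMO = defect_rate * 1000000 = 0.0167 * 1000000

16700


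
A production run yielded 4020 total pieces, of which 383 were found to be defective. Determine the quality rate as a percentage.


Formula: Quality Rate = Good Pieces / Total Pieces * 100
Good pieces = 4020 - 383 = 3637
QR = 3637 / 4020 * 100 = 90.5%

90.5%


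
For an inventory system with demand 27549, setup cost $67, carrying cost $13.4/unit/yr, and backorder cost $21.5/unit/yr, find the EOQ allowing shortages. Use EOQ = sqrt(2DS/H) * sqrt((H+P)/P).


Formula: EOQ* = sqrt(2DS/H) * sqrt((H+P)/P)
Base EOQ = sqrt(2*27549*67/13.4) = 524.87 units
Correction = sqrt((13.4+21.5)/21.5) = 1.27407
EOQ* = 524.87 * 1.27407 = 668.7 units

668.7 units


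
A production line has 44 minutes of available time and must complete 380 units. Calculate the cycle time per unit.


Formula: CT = Available Time / Number of Units
CT = 44 min / 380 units
CT = 0.12 min/unit

0.12 min/unit


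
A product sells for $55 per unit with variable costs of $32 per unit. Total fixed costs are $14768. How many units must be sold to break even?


Formula: BEQ = Fixed Costs / (Price - Variable Cost)
Contribution margin = $55 - $32 = $23/unit
BEQ = ceil($14768 / $23/unit) = ceil(642.09) = 643 units

643 units


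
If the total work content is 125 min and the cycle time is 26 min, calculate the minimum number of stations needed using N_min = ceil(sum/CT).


Formula: N_min = ceil(Sum of Task Times / Cycle Time)
N_min = ceil(125 min / 26 min) = ceil(4.8077)
N_min = 5 stations

5


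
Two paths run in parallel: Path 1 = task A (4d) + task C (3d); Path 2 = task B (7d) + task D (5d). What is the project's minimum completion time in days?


Path 1 = 4 + 3 = 7 days
Path 2 = 7 + 5 = 12 days
Duration = max(7, 12) = 12 days

12 days


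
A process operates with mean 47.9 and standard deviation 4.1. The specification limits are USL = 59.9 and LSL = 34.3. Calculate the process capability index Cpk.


Cpu = (59.9 - 47.9) / (3 * 4.1) = 0.98
Cpl = (47.9 - 34.3) / (3 * 4.1) = 1.11
Cpk = min(0.98, 1.11) = 0.98

0.98


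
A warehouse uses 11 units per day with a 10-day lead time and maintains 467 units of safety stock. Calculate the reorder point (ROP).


Formula: ROP = (Daily Demand * Lead Time) + Safety Stock
Demand during lead time = 11 * 10 = 110 units
ROP = 110 + 467 = 577 units

577 units


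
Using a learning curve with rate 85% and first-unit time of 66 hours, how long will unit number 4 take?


Formula: T_n = T_1 * (learning_rate)^(log2(n)) where learning_rate = rate/100
Doublings = log2(4) = 2
T_n = 66 * 0.85^2
T_n = 66 * 0.7225 = 47.7 hours

47.7 hours


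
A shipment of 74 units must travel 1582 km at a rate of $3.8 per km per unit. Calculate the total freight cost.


TC = dist * cost * units = 1582 * 3.8 * 74 = $444858.40

$444858.40


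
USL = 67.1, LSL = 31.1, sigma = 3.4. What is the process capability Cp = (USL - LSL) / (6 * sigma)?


Cp = (67.1 - 31.1) / (6 * 3.4)

1.76


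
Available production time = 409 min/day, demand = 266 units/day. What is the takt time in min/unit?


Formula: Takt Time = Available Production Time / Customer Demand
Takt = 409 min/day / 266 units/day
Takt = 1.54 min/unit

1.54 min/unit


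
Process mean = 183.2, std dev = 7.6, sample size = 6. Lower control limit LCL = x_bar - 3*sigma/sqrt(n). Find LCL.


LCL = 183.2 - 3 * 7.6 / sqrt(6)

173.89


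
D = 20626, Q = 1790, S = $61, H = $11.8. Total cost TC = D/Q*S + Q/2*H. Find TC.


TC = 20626/1790 * 61 + 1790/2 * 11.8

$11263.90


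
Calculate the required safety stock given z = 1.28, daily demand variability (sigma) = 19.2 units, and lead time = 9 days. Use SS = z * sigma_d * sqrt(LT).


Formula: SS = z * sigma_d * sqrt(LT)
sqrt(LT) = sqrt(9) = 3.0
SS = 1.28 * 19.2 * 3.0
SS = 73.7 units

73.7 units


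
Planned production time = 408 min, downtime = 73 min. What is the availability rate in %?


Formula: Availability = (Planned Time - Downtime) / Planned Time * 100
Uptime = 408 - 73 = 335 min
Availability = 335 / 408 * 100 = 82.1%

82.1%


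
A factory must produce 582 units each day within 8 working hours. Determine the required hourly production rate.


Formula: Production Rate = Daily Demand / Available Hours
Rate = 582 units/day / 8 hours/day
Rate = 72.8 units/hour

72.8 units/hour


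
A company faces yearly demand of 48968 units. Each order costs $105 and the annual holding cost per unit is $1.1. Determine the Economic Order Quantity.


Formula: EOQ = sqrt(2 * D * S / H)
Numerator: 2 * 48968 * 105 = 10283280
2DS/H = 10283280 / 1.1 = 9348436.4
EOQ = sqrt(9348436.4) = 3057.5 units

3057.5 units


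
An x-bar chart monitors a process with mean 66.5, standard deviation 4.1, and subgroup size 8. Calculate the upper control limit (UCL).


UCL = 66.5 + 3 * 4.1 / sqrt(8)

70.85


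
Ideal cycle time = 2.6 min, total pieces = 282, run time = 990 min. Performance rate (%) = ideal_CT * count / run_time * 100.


Formula: Performance = (Ideal CT * Total Count) / Run Time * 100
Ideal output time = 2.6 * 282 = 733.2 min
Performance = 733.2 / 990 * 100 = 74.1%

74.1%


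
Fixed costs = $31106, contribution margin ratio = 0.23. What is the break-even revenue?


Formula: BER = Fixed Costs / Contribution Margin Ratio
BER = $31106 / 0.23
BER = $135243.48 (to the nearest cent)

$135243.48


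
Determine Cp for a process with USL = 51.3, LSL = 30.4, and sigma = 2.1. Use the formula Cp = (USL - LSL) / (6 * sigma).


Cp = (51.3 - 30.4) / (6 * 2.1)

1.66


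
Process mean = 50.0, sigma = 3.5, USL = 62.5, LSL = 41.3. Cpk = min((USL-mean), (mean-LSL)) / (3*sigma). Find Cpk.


Cpu = (62.5 - 50.0) / (3 * 3.5) = 1.19
Cpl = (50.0 - 41.3) / (3 * 3.5) = 0.83
Cpk = min(1.19, 0.83) = 0.83

0.83


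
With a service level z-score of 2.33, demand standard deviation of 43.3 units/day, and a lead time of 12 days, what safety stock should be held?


Formula: SS = z * sigma_d * sqrt(LT)
sqrt(LT) = sqrt(12) = 3.4641
SS = 2.33 * 43.3 * 3.4641
SS = 349.5 units

349.5 units


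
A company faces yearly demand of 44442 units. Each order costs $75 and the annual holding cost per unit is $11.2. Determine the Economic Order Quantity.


Formula: EOQ = sqrt(2 * D * S / H)
Numerator: 2 * 44442 * 75 = 6666300
2DS/H = 6666300 / 11.2 = 595205.4
EOQ = sqrt(595205.4) = 771.5 units

771.5 units


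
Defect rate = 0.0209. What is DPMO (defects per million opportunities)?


DPMO = defect_rate * 1000000 = 0.0209 * 1000000

20900


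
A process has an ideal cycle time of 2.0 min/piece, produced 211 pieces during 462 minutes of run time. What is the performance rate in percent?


Formula: Performance = (Ideal CT * Total Count) / Run Time * 100
Ideal output time = 2.0 * 211 = 422.0 min
Performance = 422.0 / 462 * 100 = 91.3%

91.3%


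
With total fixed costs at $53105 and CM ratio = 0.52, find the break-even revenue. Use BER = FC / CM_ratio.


Formula: BER = Fixed Costs / Contribution Margin Ratio
BER = $53105 / 0.52
BER = $102125.00 (to the nearest cent)

$102125.00


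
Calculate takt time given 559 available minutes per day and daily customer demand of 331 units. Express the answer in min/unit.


Formula: Takt Time = Available Production Time / Customer Demand
Takt = 559 min/day / 331 units/day
Takt = 1.69 min/unit

1.69 min/unit


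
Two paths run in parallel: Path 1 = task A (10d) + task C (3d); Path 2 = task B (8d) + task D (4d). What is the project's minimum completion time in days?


Path 1 = 10 + 3 = 13 days
Path 2 = 8 + 4 = 12 days
Duration = max(13, 12) = 13 days

13 days


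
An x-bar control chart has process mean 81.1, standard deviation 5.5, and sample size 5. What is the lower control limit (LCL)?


LCL = 81.1 - 3 * 5.5 / sqrt(5)

73.72


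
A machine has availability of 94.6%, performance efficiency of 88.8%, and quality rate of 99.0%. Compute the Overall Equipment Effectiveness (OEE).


Formula: OEE = Availability * Performance * Quality / 10000
A * P = 94.6% * 88.8% / 100 = 84.0%
OEE = 84.0% * 99.0% / 100 = 83.2%

83.2%


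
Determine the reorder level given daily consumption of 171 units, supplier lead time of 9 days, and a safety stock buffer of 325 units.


Formula: ROP = (Daily Demand * Lead Time) + Safety Stock
Demand during lead time = 171 * 9 = 1539 units
ROP = 1539 + 325 = 1864 units

1864 units


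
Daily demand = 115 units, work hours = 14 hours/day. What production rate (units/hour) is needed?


Formula: Production Rate = Daily Demand / Available Hours
Rate = 115 units/day / 14 hours/day
Rate = 8.2 units/hour

8.2 units/hour


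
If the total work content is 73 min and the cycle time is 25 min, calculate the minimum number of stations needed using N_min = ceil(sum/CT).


Formula: N_min = ceil(Sum of Task Times / Cycle Time)
N_min = ceil(73 min / 25 min) = ceil(2.92)
N_min = 3 stations

3


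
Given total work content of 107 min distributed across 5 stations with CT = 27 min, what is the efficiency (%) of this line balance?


Formula: Efficiency = Sum of Task Times / (N_stations * CT) * 100
Total station capacity = 5 stations * 27 min = 135 min
Efficiency = 107 / 135 * 100 = 79.3%

79.3%


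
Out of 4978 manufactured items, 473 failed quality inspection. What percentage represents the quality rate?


Formula: Quality Rate = Good Pieces / Total Pieces * 100
Good pieces = 4978 - 473 = 4505
QR = 4505 / 4978 * 100 = 90.5%

90.5%


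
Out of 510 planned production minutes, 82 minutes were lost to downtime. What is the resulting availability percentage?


Formula: Availability = (Planned Time - Downtime) / Planned Time * 100
Uptime = 510 - 82 = 428 min
Availability = 428 / 510 * 100 = 83.9%

83.9%


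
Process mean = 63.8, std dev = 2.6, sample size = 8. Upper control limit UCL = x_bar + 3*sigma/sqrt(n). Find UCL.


UCL = 63.8 + 3 * 2.6 / sqrt(8)

66.56


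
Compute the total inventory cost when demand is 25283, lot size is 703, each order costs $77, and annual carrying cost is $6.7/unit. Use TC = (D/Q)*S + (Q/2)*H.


TC = 25283/703 * 77 + 703/2 * 6.7

$5124.31


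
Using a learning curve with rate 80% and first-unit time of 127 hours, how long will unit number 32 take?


Formula: T_n = T_1 * (learning_rate)^(log2(n)) where learning_rate = rate/100
Doublings = log2(32) = 5
T_n = 127 * 0.8^5
T_n = 127 * 0.3277 = 41.6 hours

41.6 hours


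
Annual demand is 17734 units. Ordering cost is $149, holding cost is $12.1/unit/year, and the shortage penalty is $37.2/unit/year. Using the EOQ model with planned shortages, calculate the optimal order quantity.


Formula: EOQ* = sqrt(2DS/H) * sqrt((H+P)/P)
Base EOQ = sqrt(2*17734*149/12.1) = 660.87 units
Correction = sqrt((12.1+37.2)/37.2) = 1.1512
EOQ* = 660.87 * 1.1512 = 760.8 units

760.8 units


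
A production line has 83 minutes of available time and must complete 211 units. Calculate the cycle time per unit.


Formula: CT = Available Time / Number of Units
CT = 83 min / 211 units
CT = 0.39 min/unit

0.39 min/unit


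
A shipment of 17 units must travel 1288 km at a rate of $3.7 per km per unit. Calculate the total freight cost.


TC = dist * cost * units = 1288 * 3.7 * 17 = $81015.20

$81015.20


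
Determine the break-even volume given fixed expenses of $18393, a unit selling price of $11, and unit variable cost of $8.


Formula: BEQ = Fixed Costs / (Price - Variable Cost)
Contribution margin = $11 - $8 = $3/unit
BEQ = ceil($18393 / $3/unit) = ceil(6131.0) = 6131 units

6131 units


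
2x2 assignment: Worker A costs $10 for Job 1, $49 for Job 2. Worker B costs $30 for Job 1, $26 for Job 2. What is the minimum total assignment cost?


Option 1: A->1 + B->2 = $10 + $26 = $36
Option 2: A->2 + B->1 = $49 + $30 = $79
Min cost = min($36, $79) = $36

$36


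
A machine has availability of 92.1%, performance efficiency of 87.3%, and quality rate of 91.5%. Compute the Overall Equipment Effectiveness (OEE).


Formula: OEE = Availability * Performance * Quality / 10000
A * P = 92.1% * 87.3% / 100 = 80.4%
OEE = 80.4% * 91.5% / 100 = 73.6%

73.6%


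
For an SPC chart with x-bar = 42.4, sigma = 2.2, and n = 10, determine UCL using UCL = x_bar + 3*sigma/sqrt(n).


UCL = 42.4 + 3 * 2.2 / sqrt(10)

44.49


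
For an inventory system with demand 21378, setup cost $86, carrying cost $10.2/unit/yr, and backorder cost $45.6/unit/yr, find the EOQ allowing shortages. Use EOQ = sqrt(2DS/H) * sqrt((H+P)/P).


Formula: EOQ* = sqrt(2DS/H) * sqrt((H+P)/P)
Base EOQ = sqrt(2*21378*86/10.2) = 600.41 units
Correction = sqrt((10.2+45.6)/45.6) = 1.1062
EOQ* = 600.41 * 1.1062 = 664.2 units

664.2 units


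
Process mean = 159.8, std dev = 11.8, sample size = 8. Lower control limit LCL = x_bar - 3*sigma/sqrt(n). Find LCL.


LCL = 159.8 - 3 * 11.8 / sqrt(8)

147.28


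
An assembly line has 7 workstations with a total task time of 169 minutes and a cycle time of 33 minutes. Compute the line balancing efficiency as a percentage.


Formula: Efficiency = Sum of Task Times / (N_stations * CT) * 100
Total station capacity = 7 stations * 33 min = 231 min
Efficiency = 169 / 231 * 100 = 73.2%

73.2%


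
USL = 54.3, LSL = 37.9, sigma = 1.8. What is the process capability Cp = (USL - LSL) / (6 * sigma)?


Cp = (54.3 - 37.9) / (6 * 1.8)

1.52


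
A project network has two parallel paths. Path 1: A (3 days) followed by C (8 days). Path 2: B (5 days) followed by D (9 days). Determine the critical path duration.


Path 1 = 3 + 8 = 11 days
Path 2 = 5 + 9 = 14 days
Duration = max(11, 14) = 14 days

14 days


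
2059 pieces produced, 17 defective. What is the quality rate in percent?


Formula: Quality Rate = Good Pieces / Total Pieces * 100
Good pieces = 2059 - 17 = 2042
QR = 2042 / 2059 * 100 = 99.2%

99.2%


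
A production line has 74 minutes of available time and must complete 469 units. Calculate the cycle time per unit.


Formula: CT = Available Time / Number of Units
CT = 74 min / 469 units
CT = 0.16 min/unit

0.16 min/unit


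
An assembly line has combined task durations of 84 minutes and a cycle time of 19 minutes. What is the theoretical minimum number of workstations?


Formula: N_min = ceil(Sum of Task Times / Cycle Time)
N_min = ceil(84 min / 19 min) = ceil(4.4211)
N_min = 5 stations

5


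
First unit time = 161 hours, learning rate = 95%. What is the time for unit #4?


Formula: T_n = T_1 * (learning_rate)^(log2(n)) where learning_rate = rate/100
Doublings = log2(4) = 2
T_n = 161 * 0.95^2
T_n = 161 * 0.9025 = 145.3 hours

145.3 hours


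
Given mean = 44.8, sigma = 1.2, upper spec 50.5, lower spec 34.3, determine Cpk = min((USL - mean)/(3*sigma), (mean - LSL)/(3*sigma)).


Cpu = (50.5 - 44.8) / (3 * 1.2) = 1.58
Cpl = (44.8 - 34.3) / (3 * 1.2) = 2.92
Cpk = min(1.58, 2.92) = 1.58

1.58


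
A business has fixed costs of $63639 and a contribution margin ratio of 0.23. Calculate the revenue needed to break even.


Formula: BER = Fixed Costs / Contribution Margin Ratio
BER = $63639 / 0.23
BER = $276691.30 (to the nearest cent)

$276691.30


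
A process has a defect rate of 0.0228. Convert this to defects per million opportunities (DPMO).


DPMO = defect_rate * 1000000 = 0.0228 * 1000000

22800


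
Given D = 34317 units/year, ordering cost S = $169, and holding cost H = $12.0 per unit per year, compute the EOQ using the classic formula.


Formula: EOQ = sqrt(2 * D * S / H)
Numerator: 2 * 34317 * 169 = 11599146
2DS/H = 11599146 / 12.0 = 966595.5
EOQ = sqrt(966595.5) = 983.2 units

983.2 units


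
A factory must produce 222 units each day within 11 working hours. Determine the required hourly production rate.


Formula: Production Rate = Daily Demand / Available Hours
Rate = 222 units/day / 11 hours/day
Rate = 20.2 units/hour

20.2 units/hour


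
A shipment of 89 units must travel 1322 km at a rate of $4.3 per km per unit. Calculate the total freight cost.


TC = dist * cost * units = 1322 * 4.3 * 89 = $505929.40

$505929.40


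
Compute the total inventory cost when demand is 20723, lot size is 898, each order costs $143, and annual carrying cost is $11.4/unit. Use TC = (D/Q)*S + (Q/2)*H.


TC = 20723/898 * 143 + 898/2 * 11.4

$8418.59


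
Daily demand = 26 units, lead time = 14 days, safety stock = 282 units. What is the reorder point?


Formula: ROP = (Daily Demand * Lead Time) + Safety Stock
Demand during lead time = 26 * 14 = 364 units
ROP = 364 + 282 = 646 units

646 units


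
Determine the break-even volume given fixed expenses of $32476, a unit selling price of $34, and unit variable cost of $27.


Formula: BEQ = Fixed Costs / (Price - Variable Cost)
Contribution margin = $34 - $27 = $7/unit
BEQ = ceil($32476 / $7/unit) = ceil(4639.43) = 4640 units

4640 units


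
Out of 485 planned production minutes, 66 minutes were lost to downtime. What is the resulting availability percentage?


Formula: Availability = (Planned Time - Downtime) / Planned Time * 100
Uptime = 485 - 66 = 419 min
Availability = 419 / 485 * 100 = 86.4%

86.4%


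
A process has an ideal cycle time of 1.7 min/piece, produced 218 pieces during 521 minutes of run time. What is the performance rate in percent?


Formula: Performance = (Ideal CT * Total Count) / Run Time * 100
Ideal output time = 1.7 * 218 = 370.6 min
Performance = 370.6 / 521 * 100 = 71.1%

71.1%


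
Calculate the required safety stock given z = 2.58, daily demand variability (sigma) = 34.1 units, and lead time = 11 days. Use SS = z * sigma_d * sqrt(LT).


Formula: SS = z * sigma_d * sqrt(LT)
sqrt(LT) = sqrt(11) = 3.3166
SS = 2.58 * 34.1 * 3.3166
SS = 291.8 units

291.8 units


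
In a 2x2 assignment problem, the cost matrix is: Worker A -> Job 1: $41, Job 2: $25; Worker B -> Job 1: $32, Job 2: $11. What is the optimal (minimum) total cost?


Option 1: A->1 + B->2 = $41 + $11 = $52
Option 2: A->2 + B->1 = $25 + $32 = $57
Min cost = min($52, $57) = $52

$52


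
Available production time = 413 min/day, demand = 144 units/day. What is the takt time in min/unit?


Formula: Takt Time = Available Production Time / Customer Demand
Takt = 413 min/day / 144 units/day
Takt = 2.87 min/unit

2.87 min/unit


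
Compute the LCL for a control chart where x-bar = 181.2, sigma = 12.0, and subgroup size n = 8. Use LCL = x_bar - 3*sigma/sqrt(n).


LCL = 181.2 - 3 * 12.0 / sqrt(8)

168.47


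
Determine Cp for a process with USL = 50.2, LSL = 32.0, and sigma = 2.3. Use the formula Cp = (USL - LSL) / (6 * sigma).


Cp = (50.2 - 32.0) / (6 * 2.3)

1.32


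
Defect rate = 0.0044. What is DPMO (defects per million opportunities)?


DPMO = defect_rate * 1000000 = 0.0044 * 1000000

4400


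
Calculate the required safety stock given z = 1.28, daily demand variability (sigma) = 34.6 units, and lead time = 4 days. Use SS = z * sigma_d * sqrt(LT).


Formula: SS = z * sigma_d * sqrt(LT)
sqrt(LT) = sqrt(4) = 2.0
SS = 1.28 * 34.6 * 2.0
SS = 88.6 units

88.6 units


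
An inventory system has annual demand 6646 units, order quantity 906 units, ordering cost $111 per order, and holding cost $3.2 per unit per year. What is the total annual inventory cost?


TC = 6646/906 * 111 + 906/2 * 3.2

$2263.85


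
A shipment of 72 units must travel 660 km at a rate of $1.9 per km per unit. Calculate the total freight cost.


TC = dist * cost * units = 660 * 1.9 * 72 = $90288.00

$90288.00


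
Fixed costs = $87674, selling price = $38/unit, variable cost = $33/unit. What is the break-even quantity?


Formula: BEQ = Fixed Costs / (Price - Variable Cost)
Contribution margin = $38 - $33 = $5/unit
BEQ = ceil($87674 / $5/unit) = ceil(17534.8) = 17535 units

17535 units


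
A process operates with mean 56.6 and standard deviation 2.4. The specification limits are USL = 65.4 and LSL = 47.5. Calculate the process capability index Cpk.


Cpu = (65.4 - 56.6) / (3 * 2.4) = 1.22
Cpl = (56.6 - 47.5) / (3 * 2.4) = 1.26
Cpk = min(1.22, 1.26) = 1.22

1.22


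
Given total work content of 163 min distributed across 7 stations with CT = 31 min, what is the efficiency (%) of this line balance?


Formula: Efficiency = Sum of Task Times / (N_stations * CT) * 100
Total station capacity = 7 stations * 31 min = 217 min
Efficiency = 163 / 217 * 100 = 75.1%

75.1%


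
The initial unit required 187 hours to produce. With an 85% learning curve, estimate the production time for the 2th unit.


Formula: T_n = T_1 * (learning_rate)^(log2(n)) where learning_rate = rate/100
Doublings = log2(2) = 1
T_n = 187 * 0.85^1
T_n = 187 * 0.85 = 159.0 hours

159.0 hours


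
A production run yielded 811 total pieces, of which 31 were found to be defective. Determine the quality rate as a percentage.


Formula: Quality Rate = Good Pieces / Total Pieces * 100
Good pieces = 811 - 31 = 780
QR = 780 / 811 * 100 = 96.2%

96.2%


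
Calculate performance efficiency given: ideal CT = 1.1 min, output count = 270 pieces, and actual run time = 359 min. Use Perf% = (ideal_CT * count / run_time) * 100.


Formula: Performance = (Ideal CT * Total Count) / Run Time * 100
Ideal output time = 1.1 * 270 = 297.0 min
Performance = 297.0 / 359 * 100 = 82.7%

82.7%


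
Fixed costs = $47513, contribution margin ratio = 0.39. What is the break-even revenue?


Formula: BER = Fixed Costs / Contribution Margin Ratio
BER = $47513 / 0.39
BER = $121828.21 (to the nearest cent)

$121828.21


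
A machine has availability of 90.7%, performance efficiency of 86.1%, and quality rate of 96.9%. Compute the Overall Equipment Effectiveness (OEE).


Formula: OEE = Availability * Performance * Quality / 10000
A * P = 90.7% * 86.1% / 100 = 78.09%
OEE = 78.09% * 96.9% / 100 = 75.7%

75.7%


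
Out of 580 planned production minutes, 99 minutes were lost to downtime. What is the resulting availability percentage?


Formula: Availability = (Planned Time - Downtime) / Planned Time * 100
Uptime = 580 - 99 = 481 min
Availability = 481 / 580 * 100 = 82.9%

82.9%


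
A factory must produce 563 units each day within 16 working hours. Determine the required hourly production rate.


Formula: Production Rate = Daily Demand / Available Hours
Rate = 563 units/day / 16 hours/day
Rate = 35.2 units/hour

35.2 units/hour


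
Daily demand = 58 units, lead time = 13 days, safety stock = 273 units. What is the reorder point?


Formula: ROP = (Daily Demand * Lead Time) + Safety Stock
Demand during lead time = 58 * 13 = 754 units
ROP = 754 + 273 = 1027 units

1027 units


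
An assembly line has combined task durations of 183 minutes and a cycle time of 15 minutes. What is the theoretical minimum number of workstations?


Formula: N_min = ceil(Sum of Task Times / Cycle Time)
N_min = ceil(183 min / 15 min) = ceil(12.2)
N_min = 13 stations

13


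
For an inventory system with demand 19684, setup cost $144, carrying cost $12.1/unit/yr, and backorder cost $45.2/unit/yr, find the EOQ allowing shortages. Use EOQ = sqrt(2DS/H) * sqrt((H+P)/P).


Formula: EOQ* = sqrt(2DS/H) * sqrt((H+P)/P)
Base EOQ = sqrt(2*19684*144/12.1) = 684.48 units
Correction = sqrt((12.1+45.2)/45.2) = 1.12592
EOQ* = 684.48 * 1.12592 = 770.7 units

770.7 units


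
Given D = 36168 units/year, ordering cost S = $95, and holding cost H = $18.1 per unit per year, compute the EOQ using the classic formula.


Formula: EOQ = sqrt(2 * D * S / H)
Numerator: 2 * 36168 * 95 = 6871920
2DS/H = 6871920 / 18.1 = 379664.1
EOQ = sqrt(379664.1) = 616.2 units

616.2 units


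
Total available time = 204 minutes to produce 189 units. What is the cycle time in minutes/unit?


Formula: CT = Available Time / Number of Units
CT = 204 min / 189 units
CT = 1.08 min/unit

1.08 min/unit


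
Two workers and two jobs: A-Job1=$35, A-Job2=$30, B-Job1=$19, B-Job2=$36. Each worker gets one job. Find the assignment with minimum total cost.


Option 1: A->1 + B->2 = $35 + $36 = $71
Option 2: A->2 + B->1 = $30 + $19 = $49
Min cost = min($71, $49) = $49

$49


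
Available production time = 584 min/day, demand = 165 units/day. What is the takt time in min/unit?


Formula: Takt Time = Available Production Time / Customer Demand
Takt = 584 min/day / 165 units/day
Takt = 3.54 min/unit

3.54 min/unit


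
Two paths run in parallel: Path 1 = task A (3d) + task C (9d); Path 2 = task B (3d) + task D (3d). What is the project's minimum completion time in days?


Path 1 = 3 + 9 = 12 days
Path 2 = 3 + 3 = 6 days
Duration = max(12, 6) = 12 days

12 days


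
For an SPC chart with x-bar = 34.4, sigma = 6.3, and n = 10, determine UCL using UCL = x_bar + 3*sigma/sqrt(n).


UCL = 34.4 + 3 * 6.3 / sqrt(10)

40.38


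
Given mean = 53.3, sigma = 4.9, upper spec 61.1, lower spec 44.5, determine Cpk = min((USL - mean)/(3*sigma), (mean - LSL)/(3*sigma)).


Cpu = (61.1 - 53.3) / (3 * 4.9) = 0.53
Cpl = (53.3 - 44.5) / (3 * 4.9) = 0.6
Cpk = min(0.53, 0.6) = 0.53

0.53


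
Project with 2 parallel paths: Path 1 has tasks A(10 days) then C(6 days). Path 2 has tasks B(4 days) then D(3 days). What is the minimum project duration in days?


Path 1 = 10 + 6 = 16 days
Path 2 = 4 + 3 = 7 days
Duration = max(16, 7) = 16 days

16 days


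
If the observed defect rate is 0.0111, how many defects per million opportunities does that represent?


DPMO = defect_rate * 1000000 = 0.0111 * 1000000

11100


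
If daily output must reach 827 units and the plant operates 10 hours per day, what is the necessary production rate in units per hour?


Formula: Production Rate = Daily Demand / Available Hours
Rate = 827 units/day / 10 hours/day
Rate = 82.7 units/hour

82.7 units/hour


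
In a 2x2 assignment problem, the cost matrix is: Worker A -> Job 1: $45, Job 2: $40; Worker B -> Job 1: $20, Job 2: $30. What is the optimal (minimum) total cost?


Option 1: A->1 + B->2 = $45 + $30 = $75
Option 2: A->2 + B->1 = $40 + $20 = $60
Min cost = min($75, $60) = $60

$60


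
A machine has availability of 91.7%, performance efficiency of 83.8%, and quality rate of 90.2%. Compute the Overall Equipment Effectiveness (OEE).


Formula: OEE = Availability * Performance * Quality / 10000
A * P = 91.7% * 83.8% / 100 = 76.84%
OEE = 76.84% * 90.2% / 100 = 69.3%

69.3%


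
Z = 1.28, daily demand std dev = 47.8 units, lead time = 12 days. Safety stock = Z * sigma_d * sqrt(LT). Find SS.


Formula: SS = z * sigma_d * sqrt(LT)
sqrt(LT) = sqrt(12) = 3.4641
SS = 1.28 * 47.8 * 3.4641
SS = 211.9 units

211.9 units


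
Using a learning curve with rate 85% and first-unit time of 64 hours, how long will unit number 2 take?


Formula: T_n = T_1 * (learning_rate)^(log2(n)) where learning_rate = rate/100
Doublings = log2(2) = 1
T_n = 64 * 0.85^1
T_n = 64 * 0.85 = 54.4 hours

54.4 hours


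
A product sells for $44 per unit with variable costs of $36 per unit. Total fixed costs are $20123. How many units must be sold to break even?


Formula: BEQ = Fixed Costs / (Price - Variable Cost)
Contribution margin = $44 - $36 = $8/unit
BEQ = ceil($20123 / $8/unit) = ceil(2515.38) = 2516 units

2516 units


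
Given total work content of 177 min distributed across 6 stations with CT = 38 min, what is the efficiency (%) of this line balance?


Formula: Efficiency = Sum of Task Times / (N_stations * CT) * 100
Total station capacity = 6 stations * 38 min = 228 min
Efficiency = 177 / 228 * 100 = 77.6%

77.6%


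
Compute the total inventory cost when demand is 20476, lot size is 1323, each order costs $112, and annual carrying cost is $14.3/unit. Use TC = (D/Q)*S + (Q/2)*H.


TC = 20476/1323 * 112 + 1323/2 * 14.3

$11192.87


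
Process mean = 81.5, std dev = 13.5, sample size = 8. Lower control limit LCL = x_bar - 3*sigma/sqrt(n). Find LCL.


LCL = 81.5 - 3 * 13.5 / sqrt(8)

67.18


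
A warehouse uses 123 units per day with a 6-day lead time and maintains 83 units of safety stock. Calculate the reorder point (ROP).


Formula: ROP = (Daily Demand * Lead Time) + Safety Stock
Demand during lead time = 123 * 6 = 738 units
ROP = 738 + 83 = 821 units

821 units


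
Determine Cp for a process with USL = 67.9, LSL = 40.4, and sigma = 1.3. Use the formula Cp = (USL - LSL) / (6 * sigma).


Cp = (67.9 - 40.4) / (6 * 1.3)

3.53


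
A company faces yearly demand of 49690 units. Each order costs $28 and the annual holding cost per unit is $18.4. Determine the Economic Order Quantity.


Formula: EOQ = sqrt(2 * D * S / H)
Numerator: 2 * 49690 * 28 = 2782640
2DS/H = 2782640 / 18.4 = 151230.4
EOQ = sqrt(151230.4) = 388.9 units

388.9 units


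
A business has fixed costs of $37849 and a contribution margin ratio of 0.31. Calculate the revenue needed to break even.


Formula: BER = Fixed Costs / Contribution Margin Ratio
BER = $37849 / 0.31
BER = $122093.55 (to the nearest cent)

$122093.55


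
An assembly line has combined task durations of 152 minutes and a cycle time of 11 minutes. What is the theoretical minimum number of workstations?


Formula: N_min = ceil(Sum of Task Times / Cycle Time)
N_min = ceil(152 min / 11 min) = ceil(13.8182)
N_min = 14 stations

14


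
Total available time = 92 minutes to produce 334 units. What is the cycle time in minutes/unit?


Formula: CT = Available Time / Number of Units
CT = 92 min / 334 units
CT = 0.28 min/unit

0.28 min/unit


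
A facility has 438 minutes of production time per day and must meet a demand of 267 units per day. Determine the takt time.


Formula: Takt Time = Available Production Time / Customer Demand
Takt = 438 min/day / 267 units/day
Takt = 1.64 min/unit

1.64 min/unit


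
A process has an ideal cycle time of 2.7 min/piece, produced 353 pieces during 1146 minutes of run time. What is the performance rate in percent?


Formula: Performance = (Ideal CT * Total Count) / Run Time * 100
Ideal output time = 2.7 * 353 = 953.1 min
Performance = 953.1 / 1146 * 100 = 83.2%

83.2%
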